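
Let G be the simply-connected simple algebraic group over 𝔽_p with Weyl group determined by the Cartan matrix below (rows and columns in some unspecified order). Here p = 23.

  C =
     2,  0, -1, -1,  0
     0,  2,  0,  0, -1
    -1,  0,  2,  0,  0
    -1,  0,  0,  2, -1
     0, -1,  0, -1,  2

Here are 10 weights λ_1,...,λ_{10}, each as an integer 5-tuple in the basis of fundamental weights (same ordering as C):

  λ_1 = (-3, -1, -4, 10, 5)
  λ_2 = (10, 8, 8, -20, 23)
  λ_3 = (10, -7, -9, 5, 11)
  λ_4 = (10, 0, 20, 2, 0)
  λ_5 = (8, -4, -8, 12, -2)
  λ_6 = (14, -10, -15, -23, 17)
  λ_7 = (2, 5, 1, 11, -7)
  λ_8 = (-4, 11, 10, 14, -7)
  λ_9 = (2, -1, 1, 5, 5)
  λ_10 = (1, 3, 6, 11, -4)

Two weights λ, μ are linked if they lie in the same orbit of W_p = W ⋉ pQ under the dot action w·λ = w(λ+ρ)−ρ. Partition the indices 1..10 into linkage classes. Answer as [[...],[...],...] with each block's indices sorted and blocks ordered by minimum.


Dynkin diagram of C (from the 8 off-diagonal −1 entries): A_5.

Each λ_j+ρ reduced to Ā_23; 5-tuples below use C's row order:

  [1] (3, 0, 2, 6, 6);  [2] (2, 1, 7, 9, 3);  [3] (3, 0, 2, 6, 6);  [4] (2, 1, 7, 9, 3);  [5] (2, 1, 7, 9, 3);  [6] (2, 1, 7, 9, 3);  [7] (3, 0, 2, 6, 6);  [8] (3, 0, 2, 6, 6);  [9] (3, 0, 2, 6, 6);  [10] (2, 1, 7, 9, 3)

2 distinct reps among the 10 weights ⇒ 2 W_23-linkage classes:

[[1, 3, 7, 8, 9], [2, 4, 5, 6, 10]]


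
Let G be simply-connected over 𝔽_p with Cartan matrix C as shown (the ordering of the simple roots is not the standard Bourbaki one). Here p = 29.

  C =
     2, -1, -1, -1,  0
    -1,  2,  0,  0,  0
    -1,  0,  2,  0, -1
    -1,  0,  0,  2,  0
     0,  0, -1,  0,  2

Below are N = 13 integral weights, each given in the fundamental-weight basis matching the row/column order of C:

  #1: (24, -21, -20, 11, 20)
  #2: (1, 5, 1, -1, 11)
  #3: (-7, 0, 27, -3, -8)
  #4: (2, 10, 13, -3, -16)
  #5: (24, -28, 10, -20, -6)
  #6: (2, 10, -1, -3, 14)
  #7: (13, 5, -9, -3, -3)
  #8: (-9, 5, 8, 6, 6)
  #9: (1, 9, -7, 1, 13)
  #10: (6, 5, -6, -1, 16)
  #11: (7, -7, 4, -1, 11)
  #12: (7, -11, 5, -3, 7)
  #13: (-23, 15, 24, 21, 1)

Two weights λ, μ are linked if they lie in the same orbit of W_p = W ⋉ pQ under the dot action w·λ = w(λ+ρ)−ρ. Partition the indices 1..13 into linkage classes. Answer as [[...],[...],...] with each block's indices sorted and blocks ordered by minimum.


Type D_5, rank 5, |W|=1920; reorder rows/cols to standard.

Folding the 13 weights λ_j+ρ into Ā_29 (reps in the given 5-coord order):

  1: (2, 6, 2, 2, 8)
  2: (2, 6, 2, 0, 12)
  3: (5, 2, 1, 1, 7)
  4: (0, 11, 1, 2, 14)
  5: (2, 6, 2, 2, 8)
  6: (0, 11, 1, 2, 14)
  7: (2, 6, 2, 2, 8)
  8: (5, 2, 1, 1, 7)
  9: (2, 6, 2, 2, 8)
  10: (2, 6, 2, 0, 12)
  11: (2, 6, 2, 0, 12)
  12: (2, 6, 2, 2, 8)
  13: (2, 6, 2, 0, 12)

Partition of {1..13} into 4 W_29-dot-orbits:

[[1, 5, 7, 9, 12], [2, 10, 11, 13], [3, 8], [4, 6]]


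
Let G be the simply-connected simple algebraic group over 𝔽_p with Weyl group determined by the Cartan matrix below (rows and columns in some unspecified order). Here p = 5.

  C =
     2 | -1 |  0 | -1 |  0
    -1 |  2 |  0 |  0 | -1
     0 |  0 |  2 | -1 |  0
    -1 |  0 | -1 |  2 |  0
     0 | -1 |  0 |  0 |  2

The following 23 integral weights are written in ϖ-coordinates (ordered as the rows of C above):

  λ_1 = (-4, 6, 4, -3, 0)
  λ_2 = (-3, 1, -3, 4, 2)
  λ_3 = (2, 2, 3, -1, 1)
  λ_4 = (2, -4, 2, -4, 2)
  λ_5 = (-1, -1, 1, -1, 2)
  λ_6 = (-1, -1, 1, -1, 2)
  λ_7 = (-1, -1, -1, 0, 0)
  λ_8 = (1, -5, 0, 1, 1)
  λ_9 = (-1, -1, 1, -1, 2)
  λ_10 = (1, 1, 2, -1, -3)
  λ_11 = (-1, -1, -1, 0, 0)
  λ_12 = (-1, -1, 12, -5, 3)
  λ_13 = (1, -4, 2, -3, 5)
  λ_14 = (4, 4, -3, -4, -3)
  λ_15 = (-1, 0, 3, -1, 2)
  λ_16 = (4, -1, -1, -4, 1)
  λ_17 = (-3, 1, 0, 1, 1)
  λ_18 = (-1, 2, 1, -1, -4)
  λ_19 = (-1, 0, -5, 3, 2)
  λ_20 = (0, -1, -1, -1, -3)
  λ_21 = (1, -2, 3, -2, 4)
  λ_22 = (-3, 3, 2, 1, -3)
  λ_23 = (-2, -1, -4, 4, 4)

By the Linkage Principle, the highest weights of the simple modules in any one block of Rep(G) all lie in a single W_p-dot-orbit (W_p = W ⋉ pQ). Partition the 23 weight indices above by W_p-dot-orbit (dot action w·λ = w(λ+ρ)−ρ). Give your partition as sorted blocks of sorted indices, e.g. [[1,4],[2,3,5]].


Dynkin diagram of C (from the 8 off-diagonal −1 entries): A_5.

Each λ_j+ρ reduced to Ā_5; 5-tuples below use C's row order:

    λ_1+ρ ↦ (2, 0, 1, 0, 0)
    λ_2+ρ ↦ (2, 0, 1, 0, 0)
    λ_3+ρ ↦ (2, 0, 1, 0, 2)
    λ_4+ρ ↦ (3, 0, 0, 0, 0)
    λ_5+ρ ↦ (0, 0, 2, 0, 3)
    λ_6+ρ ↦ (0, 0, 2, 0, 3)
    λ_7+ρ ↦ (0, 0, 0, 1, 1)
    λ_8+ρ ↦ (2, 0, 1, 0, 2)
    λ_9+ρ ↦ (0, 0, 2, 0, 3)
    λ_10+ρ ↦ (2, 0, 1, 0, 0)
    λ_11+ρ ↦ (0, 0, 0, 1, 1)
    λ_12+ρ ↦ (0, 0, 0, 1, 1)
    λ_13+ρ ↦ (2, 0, 1, 0, 2)
    λ_14+ρ ↦ (0, 0, 2, 0, 3)
    λ_15+ρ ↦ (0, 1, 1, 0, 0)
    λ_16+ρ ↦ (2, 0, 1, 0, 0)
    λ_17+ρ ↦ (2, 0, 1, 0, 2)
    λ_18+ρ ↦ (0, 0, 2, 0, 3)
    λ_19+ρ ↦ (0, 1, 1, 0, 0)
    λ_20+ρ ↦ (0, 1, 1, 0, 0)
    λ_21+ρ ↦ (0, 1, 1, 0, 0)
    λ_22+ρ ↦ (2, 0, 1, 0, 0)
    λ_23+ρ ↦ (0, 1, 1, 0, 0)

The 23 indices split into 6 linkage classes (same alcove rep ⇔ same W_5-dot-orbit):

[[1, 2, 10, 16, 22], [3, 8, 13, 17], [4], [5, 6, 9, 14, 18], [7, 11, 12], [15, 19, 20, 21, 23]]


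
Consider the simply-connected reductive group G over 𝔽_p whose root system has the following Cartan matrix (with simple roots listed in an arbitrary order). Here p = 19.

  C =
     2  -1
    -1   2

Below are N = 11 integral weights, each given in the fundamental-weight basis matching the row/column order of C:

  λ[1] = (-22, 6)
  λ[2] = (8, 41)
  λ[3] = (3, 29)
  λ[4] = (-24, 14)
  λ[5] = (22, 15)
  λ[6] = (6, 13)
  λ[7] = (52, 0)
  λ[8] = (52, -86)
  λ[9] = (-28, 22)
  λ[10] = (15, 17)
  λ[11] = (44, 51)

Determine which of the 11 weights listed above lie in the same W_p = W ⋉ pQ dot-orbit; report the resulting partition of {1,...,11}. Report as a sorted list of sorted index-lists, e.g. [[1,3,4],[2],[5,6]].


A_2 Cartan matrix, 2 simple roots permuted; ρ=(1,1).

Alcove-folded reps (p=19, 11 weights, presented ϖ-order):

    λ_1 → (5, 12)
    λ_2 → (6, 9)
    λ_3 → (11, 4)
    λ_4 → (11, 4)
    λ_5 → (1, 3)
    λ_6 → (5, 12)
    λ_7 → (1, 3)
    λ_8 → (6, 9)
    λ_9 → (11, 4)
    λ_10 → (1, 3)
    λ_11 → (5, 12)

These 11 weights hit 4 W_19-dot-orbits; sizes (3, 2, 3, 3):

[[1, 6, 11], [2, 8], [3, 4, 9], [5, 7, 10]]


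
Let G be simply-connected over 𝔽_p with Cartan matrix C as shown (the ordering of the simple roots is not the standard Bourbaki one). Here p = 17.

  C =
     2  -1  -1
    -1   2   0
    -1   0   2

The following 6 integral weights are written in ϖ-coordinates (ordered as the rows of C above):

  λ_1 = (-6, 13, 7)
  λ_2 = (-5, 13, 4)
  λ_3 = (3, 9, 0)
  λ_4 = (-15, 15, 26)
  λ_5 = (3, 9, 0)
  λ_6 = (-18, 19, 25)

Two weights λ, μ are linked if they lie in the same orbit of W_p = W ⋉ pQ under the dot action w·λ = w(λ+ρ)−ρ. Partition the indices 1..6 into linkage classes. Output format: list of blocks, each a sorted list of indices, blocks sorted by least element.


Dynkin diagram of C (from the 4 off-diagonal −1 entries): A_3.

Folding the 6 weights λ_j+ρ into Ā_17 (reps in the given 3-coord order):

  λ_1+ρ ↦ (5, 9, 3);  λ_2+ρ ↦ (4, 10, 1);  λ_3+ρ ↦ (4, 10, 1);  λ_4+ρ ↦ (4, 10, 1);  λ_5+ρ ↦ (4, 10, 1);  λ_6+ρ ↦ (5, 9, 3)

Linkage partition of the 6 weights (2 classes, p=17):

[[1, 6], [2, 3, 4, 5]]


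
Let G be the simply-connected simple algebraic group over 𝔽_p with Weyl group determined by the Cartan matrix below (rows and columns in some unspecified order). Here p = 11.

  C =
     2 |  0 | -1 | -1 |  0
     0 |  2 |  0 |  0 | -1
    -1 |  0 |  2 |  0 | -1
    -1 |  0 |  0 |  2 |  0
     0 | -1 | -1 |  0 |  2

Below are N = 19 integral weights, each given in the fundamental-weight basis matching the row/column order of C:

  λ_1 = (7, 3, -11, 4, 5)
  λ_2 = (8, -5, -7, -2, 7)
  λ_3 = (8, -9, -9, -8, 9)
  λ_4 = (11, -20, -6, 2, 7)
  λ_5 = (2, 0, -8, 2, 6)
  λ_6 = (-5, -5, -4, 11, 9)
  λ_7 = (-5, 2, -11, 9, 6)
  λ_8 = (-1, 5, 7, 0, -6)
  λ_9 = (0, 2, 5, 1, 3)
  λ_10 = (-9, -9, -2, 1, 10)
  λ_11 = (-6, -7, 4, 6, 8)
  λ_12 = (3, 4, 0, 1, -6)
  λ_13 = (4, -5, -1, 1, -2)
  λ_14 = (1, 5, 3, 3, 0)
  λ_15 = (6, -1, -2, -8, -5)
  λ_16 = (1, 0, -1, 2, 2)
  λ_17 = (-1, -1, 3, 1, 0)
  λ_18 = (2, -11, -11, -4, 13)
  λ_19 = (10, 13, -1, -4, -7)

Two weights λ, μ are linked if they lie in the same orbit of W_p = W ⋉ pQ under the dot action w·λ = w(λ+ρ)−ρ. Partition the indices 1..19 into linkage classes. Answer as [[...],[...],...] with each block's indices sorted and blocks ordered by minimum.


A_5 Cartan matrix, 5 simple roots permuted; ρ=(1,1,1,1,1).

W_11-reps of the 19 weights in Ā_11 (same 5-coord order as C):

  1: (2, 2, 4, 1, 2)
  2: (2, 2, 4, 1, 2)
  3: (2, 2, 4, 1, 2)
  4: (3, 1, 3, 1, 0)
  5: (3, 1, 3, 1, 0)
  6: (3, 1, 3, 1, 0)
  7: (3, 1, 3, 1, 0)
  8: (0, 1, 3, 1, 5)
  9: (2, 2, 4, 1, 2)
  10: (2, 2, 4, 1, 2)
  11: (2, 1, 0, 3, 3)
  12: (0, 0, 4, 2, 1)
  13: (0, 0, 4, 2, 1)
  14: (0, 0, 4, 2, 1)
  15: (0, 0, 4, 2, 1)
  16: (2, 1, 0, 3, 3)
  17: (0, 0, 4, 2, 1)
  18: (3, 1, 3, 1, 0)
  19: (3, 0, 3, 2, 0)

Partition of {1..19} into 6 W_11-dot-orbits:

[[1, 2, 3, 9, 10], [4, 5, 6, 7, 18], [8], [11, 16], [12, 13, 14, 15, 17], [19]]


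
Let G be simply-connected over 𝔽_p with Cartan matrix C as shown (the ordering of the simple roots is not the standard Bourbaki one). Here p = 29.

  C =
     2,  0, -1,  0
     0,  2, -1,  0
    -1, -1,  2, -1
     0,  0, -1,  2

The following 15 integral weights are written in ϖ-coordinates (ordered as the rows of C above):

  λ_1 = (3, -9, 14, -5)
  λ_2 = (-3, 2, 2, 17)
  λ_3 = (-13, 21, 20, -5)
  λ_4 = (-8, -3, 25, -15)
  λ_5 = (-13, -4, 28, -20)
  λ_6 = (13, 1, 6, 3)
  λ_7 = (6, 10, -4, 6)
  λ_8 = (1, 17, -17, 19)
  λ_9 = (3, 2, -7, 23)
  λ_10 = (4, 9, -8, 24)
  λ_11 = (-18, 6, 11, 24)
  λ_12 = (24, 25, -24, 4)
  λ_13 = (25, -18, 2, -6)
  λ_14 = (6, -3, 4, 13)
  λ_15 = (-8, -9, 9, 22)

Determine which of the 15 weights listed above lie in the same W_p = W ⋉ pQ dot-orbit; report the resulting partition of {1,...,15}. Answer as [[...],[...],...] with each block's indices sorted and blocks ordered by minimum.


Type D_4, rank 4, |W|=192; reorder rows/cols to standard.

Each λ_j+ρ reduced to Ā_29; 4-tuples below use C's row order:

  λ_1 → (4, 8, 3, 4) · λ_2 → (2, 3, 1, 18) · λ_3 → (2, 8, 2, 10) · λ_4 → (7, 2, 3, 14) · λ_5 → (7, 2, 3, 14) · λ_6 → (14, 2, 2, 4) · λ_7 → (4, 8, 3, 4) · λ_8 → (14, 2, 2, 4) · λ_9 → (2, 3, 1, 18) · λ_10 → (2, 3, 1, 18) · λ_11 → (2, 8, 2, 10) · λ_12 → (2, 3, 1, 18) · λ_13 → (7, 2, 3, 14) · λ_14 → (7, 2, 3, 14) · λ_15 → (2, 3, 1, 18)

These 15 weights hit 5 W_29-dot-orbits; sizes (2, 5, 2, 4, 2):

[[1, 7], [2, 9, 10, 12, 15], [3, 11], [4, 5, 13, 14], [6, 8]]


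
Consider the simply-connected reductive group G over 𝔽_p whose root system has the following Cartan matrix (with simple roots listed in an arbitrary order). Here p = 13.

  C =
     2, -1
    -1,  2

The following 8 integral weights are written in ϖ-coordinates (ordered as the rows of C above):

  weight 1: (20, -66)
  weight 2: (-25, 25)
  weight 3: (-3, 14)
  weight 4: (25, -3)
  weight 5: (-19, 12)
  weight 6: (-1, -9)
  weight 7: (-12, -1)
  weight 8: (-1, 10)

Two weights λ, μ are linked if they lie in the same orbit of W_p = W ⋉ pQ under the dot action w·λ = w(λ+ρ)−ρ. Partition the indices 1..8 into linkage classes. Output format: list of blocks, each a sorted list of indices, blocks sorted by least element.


Cartan matrix: type A_2 (|W|=6); un-permuting the 2 rows.

λ_j+ρ reflected into Ā_13 (⟨·,θ^∨⟩≤13); 2-tuples as given:

  λ_1+ρ ↦ (8, 0);  λ_2+ρ ↦ (0, 11);  λ_3+ρ ↦ (0, 11);  λ_4+ρ ↦ (0, 11);  λ_5+ρ ↦ (8, 0);  λ_6+ρ ↦ (8, 0);  λ_7+ρ ↦ (0, 11);  λ_8+ρ ↦ (0, 11)

Partition of {1..8} into 2 W_13-dot-orbits:

[[1, 5, 6], [2, 3, 4, 7, 8]]


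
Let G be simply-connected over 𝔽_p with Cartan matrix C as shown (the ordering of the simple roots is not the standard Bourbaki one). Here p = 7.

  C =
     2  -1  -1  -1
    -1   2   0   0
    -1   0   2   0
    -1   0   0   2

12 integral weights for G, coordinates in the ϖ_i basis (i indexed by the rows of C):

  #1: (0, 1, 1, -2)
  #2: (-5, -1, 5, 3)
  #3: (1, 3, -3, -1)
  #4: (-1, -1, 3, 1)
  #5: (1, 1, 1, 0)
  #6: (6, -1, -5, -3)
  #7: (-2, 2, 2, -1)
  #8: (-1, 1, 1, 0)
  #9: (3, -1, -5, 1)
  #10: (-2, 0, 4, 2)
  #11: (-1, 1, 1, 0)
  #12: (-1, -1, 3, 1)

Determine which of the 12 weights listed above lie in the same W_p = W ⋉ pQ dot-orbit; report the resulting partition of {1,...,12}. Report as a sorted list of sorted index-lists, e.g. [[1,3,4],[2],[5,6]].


Root system D_4: the 4×4 matrix C matches after relabeling.

Folding the 12 weights λ_j+ρ into Ā_7 (reps in the given 4-coord order):

  λ_1 → (0, 2, 2, 1)
  λ_2 → (0, 4, 2, 0)
  λ_3 → (0, 4, 2, 0)
  λ_4 → (0, 0, 4, 2)
  λ_5 → (0, 2, 2, 1)
  λ_6 → (0, 0, 4, 2)
  λ_7 → (0, 2, 2, 1)
  λ_8 → (0, 2, 2, 1)
  λ_9 → (0, 0, 4, 2)
  λ_10 → (0, 0, 4, 2)
  λ_11 → (0, 2, 2, 1)
  λ_12 → (0, 0, 4, 2)

The 12 indices split into 3 linkage classes (same alcove rep ⇔ same W_7-dot-orbit):

[[1, 5, 7, 8, 11], [2, 3], [4, 6, 9, 10, 12]]


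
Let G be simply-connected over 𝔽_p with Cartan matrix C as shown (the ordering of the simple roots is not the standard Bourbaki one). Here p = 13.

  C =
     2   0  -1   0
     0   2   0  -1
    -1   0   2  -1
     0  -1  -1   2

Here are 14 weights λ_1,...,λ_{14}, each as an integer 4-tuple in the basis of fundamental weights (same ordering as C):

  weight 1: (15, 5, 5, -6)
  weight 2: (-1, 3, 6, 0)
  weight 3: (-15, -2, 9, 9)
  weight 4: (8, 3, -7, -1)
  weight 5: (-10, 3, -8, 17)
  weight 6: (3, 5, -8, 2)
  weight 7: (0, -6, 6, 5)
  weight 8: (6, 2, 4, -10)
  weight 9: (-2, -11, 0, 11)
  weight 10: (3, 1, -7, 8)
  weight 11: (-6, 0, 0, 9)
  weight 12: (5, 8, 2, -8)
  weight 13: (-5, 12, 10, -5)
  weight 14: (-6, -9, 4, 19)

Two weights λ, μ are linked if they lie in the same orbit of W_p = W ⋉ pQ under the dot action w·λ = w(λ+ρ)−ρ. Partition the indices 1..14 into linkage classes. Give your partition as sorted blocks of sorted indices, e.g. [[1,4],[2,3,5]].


Root system A_4: the 4×4 matrix C matches after relabeling.

λ_j+ρ reflected into Ā_13 (⟨·,θ^∨⟩≤13); 4-tuples as given:

    λ_1+ρ ↦ (3, 5, 3, 1)
    λ_2+ρ ↦ (0, 4, 7, 1)
    λ_3+ρ ↦ (3, 5, 3, 1)
    λ_4+ρ ↦ (3, 2, 0, 4)
    λ_5+ρ ↦ (2, 2, 4, 3)
    λ_6+ρ ↦ (3, 2, 0, 4)
    λ_7+ρ ↦ (0, 4, 7, 1)
    λ_8+ρ ↦ (3, 5, 3, 1)
    λ_9+ρ ↦ (1, 10, 0, 2)
    λ_10+ρ ↦ (2, 2, 4, 3)
    λ_11+ρ ↦ (1, 1, 4, 6)
    λ_12+ρ ↦ (2, 2, 4, 3)
    λ_13+ρ ↦ (3, 2, 0, 4)
    λ_14+ρ ↦ (0, 4, 7, 1)

The 14 indices split into 6 linkage classes (same alcove rep ⇔ same W_13-dot-orbit):

[[1, 3, 8], [2, 7, 14], [4, 6, 13], [5, 10, 12], [9], [11]]


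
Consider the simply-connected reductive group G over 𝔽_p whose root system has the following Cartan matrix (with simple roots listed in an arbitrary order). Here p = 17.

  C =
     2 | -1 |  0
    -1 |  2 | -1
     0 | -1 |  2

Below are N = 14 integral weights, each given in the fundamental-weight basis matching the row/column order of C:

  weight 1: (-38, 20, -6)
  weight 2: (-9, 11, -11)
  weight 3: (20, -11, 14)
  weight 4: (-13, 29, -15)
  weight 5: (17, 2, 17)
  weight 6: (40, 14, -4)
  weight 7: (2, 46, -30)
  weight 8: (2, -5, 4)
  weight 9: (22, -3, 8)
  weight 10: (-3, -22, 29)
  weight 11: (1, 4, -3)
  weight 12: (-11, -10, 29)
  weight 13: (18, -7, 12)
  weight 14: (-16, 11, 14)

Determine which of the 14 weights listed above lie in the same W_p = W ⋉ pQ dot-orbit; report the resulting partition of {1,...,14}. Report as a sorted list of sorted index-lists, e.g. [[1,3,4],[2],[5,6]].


Dynkin diagram of C (from the 4 off-diagonal −1 entries): A_3.

W_17-reps of the 14 weights in Ā_17 (same 3-coord order as C):

    [1] (1, 3, 1)
    [2] (2, 6, 4)
    [3] (2, 6, 4)
    [4] (1, 3, 1)
    [5] (1, 3, 1)
    [6] (2, 3, 2)
    [7] (1, 3, 1)
    [8] (1, 3, 1)
    [9] (4, 4, 2)
    [10] (4, 4, 2)
    [11] (2, 3, 2)
    [12] (4, 4, 2)
    [13] (4, 4, 2)
    [14] (2, 3, 2)

These 14 weights hit 4 W_17-dot-orbits; sizes (5, 2, 3, 4):

[[1, 4, 5, 7, 8], [2, 3], [6, 11, 14], [9, 10, 12, 13]]


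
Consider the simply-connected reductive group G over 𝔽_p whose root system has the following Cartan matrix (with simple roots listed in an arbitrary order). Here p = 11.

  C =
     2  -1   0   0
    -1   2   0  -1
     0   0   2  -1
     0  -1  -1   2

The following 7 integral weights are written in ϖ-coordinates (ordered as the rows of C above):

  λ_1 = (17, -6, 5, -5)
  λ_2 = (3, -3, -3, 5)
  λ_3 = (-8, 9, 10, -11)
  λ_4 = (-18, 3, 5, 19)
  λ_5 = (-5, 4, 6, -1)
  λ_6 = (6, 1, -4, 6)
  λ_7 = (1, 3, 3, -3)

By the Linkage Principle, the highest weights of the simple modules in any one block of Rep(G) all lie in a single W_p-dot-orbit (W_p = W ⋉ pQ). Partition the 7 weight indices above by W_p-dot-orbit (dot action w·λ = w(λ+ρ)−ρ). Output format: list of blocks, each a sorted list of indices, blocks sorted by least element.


Dynkin diagram of C (from the 6 off-diagonal −1 entries): A_4.

Folding the 7 weights λ_j+ρ into Ā_11 (reps in the given 4-coord order):

    λ_1+ρ ↦ (2, 2, 2, 2)
    λ_2+ρ ↦ (2, 2, 2, 2)
    λ_3+ρ ↦ (0, 7, 1, 3)
    λ_4+ρ ↦ (2, 2, 2, 2)
    λ_5+ρ ↦ (3, 1, 6, 0)
    λ_6+ρ ↦ (2, 2, 2, 2)
    λ_7+ρ ↦ (2, 2, 2, 2)

These 7 weights hit 3 W_11-dot-orbits; sizes (5, 1, 1):

[[1, 2, 4, 6, 7], [3], [5]]


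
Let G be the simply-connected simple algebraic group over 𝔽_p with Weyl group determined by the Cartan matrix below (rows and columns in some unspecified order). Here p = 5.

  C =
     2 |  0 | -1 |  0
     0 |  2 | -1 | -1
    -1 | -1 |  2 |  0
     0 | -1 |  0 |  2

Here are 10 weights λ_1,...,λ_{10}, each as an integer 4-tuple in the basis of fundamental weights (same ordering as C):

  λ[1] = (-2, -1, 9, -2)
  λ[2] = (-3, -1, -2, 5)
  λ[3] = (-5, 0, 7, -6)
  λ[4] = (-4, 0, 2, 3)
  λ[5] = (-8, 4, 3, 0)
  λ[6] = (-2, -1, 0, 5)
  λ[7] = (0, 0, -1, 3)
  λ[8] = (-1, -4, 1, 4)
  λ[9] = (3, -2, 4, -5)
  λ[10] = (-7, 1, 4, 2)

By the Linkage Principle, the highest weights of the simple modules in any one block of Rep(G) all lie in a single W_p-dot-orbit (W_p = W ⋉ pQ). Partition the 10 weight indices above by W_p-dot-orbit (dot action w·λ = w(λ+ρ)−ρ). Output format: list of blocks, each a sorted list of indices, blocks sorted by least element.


Type A_4, rank 4, |W|=120; reorder rows/cols to standard.

Ā_5 reps of the 10 weights (A_4, coords as presented):

  1: (0, 1, 0, 3) · 2: (1, 2, 0, 2) · 3: (0, 1, 0, 3) · 4: (0, 1, 0, 1) · 5: (1, 2, 0, 2) · 6: (0, 1, 0, 3) · 7: (0, 1, 0, 3) · 8: (1, 2, 0, 2) · 9: (0, 1, 0, 3) · 10: (0, 1, 0, 1)

Partition of {1..10} into 3 W_5-dot-orbits:

[[1, 3, 6, 7, 9], [2, 5, 8], [4, 10]]


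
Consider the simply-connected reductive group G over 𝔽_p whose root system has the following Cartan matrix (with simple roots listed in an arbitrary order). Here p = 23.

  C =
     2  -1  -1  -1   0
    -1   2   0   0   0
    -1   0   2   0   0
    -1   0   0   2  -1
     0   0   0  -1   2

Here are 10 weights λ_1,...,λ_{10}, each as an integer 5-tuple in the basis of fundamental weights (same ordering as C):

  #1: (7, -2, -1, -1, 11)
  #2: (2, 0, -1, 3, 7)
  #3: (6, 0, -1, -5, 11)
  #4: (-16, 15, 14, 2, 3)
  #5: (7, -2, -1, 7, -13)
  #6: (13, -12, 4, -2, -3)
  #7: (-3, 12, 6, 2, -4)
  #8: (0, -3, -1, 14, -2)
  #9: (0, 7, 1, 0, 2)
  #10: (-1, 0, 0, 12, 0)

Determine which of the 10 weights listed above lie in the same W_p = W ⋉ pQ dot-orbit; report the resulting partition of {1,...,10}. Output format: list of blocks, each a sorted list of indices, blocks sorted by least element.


Dynkin diagram of C (from the 8 off-diagonal −1 entries): D_5.

Ā_23 reps of the 10 weights (D_5, coords as presented):

  λ_1 → (3, 1, 0, 4, 8);  λ_2 → (3, 1, 0, 4, 8);  λ_3 → (3, 1, 0, 4, 8);  λ_4 → (3, 1, 0, 4, 8);  λ_5 → (3, 1, 0, 4, 8);  λ_6 → (0, 11, 5, 2, 1);  λ_7 → (0, 11, 5, 2, 1);  λ_8 → (0, 1, 1, 7, 1);  λ_9 → (1, 8, 2, 1, 3);  λ_10 → (0, 1, 1, 7, 1)

Grouping the 10 weights by Ā_23-representative: 4 linkage classes.

[[1, 2, 3, 4, 5], [6, 7], [8, 10], [9]]


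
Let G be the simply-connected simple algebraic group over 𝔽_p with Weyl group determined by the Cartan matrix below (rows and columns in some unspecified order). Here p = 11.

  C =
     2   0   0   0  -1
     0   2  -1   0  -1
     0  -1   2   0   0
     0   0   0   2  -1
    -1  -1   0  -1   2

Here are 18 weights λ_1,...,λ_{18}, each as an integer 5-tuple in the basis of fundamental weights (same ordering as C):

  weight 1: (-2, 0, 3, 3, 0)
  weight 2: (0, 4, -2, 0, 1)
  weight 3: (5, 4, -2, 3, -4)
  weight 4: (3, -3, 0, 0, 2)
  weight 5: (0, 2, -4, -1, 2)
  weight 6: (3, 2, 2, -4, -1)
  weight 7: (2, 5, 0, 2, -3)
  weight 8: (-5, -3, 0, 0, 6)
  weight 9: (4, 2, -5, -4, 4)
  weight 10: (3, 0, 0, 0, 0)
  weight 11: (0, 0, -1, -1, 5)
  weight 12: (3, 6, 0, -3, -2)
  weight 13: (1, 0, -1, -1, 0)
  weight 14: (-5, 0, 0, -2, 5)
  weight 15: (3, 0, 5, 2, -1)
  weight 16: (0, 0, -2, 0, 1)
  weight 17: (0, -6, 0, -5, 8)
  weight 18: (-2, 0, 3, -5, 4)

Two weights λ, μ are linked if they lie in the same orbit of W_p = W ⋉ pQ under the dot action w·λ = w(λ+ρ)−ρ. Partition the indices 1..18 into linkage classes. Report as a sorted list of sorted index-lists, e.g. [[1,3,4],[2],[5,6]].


Cartan matrix: type D_5 (|W|=1920); un-permuting the 5 rows.

Alcove-folded reps (p=11, 18 weights, presented ϖ-order):

    λ_1+ρ ↦ (1, 1, 4, 4, 0)
    λ_2+ρ ↦ (1, 0, 1, 1, 2)
    λ_3+ρ ↦ (3, 1, 0, 1, 2)
    λ_4+ρ ↦ (4, 1, 1, 1, 1)
    λ_5+ρ ↦ (1, 0, 3, 0, 3)
    λ_6+ρ ↦ (1, 0, 3, 0, 3)
    λ_7+ρ ↦ (1, 0, 1, 1, 2)
    λ_8+ρ ↦ (4, 1, 1, 1, 1)
    λ_9+ρ ↦ (3, 1, 0, 1, 2)
    λ_10+ρ ↦ (4, 1, 1, 1, 1)
    λ_11+ρ ↦ (1, 0, 3, 0, 3)
    λ_12+ρ ↦ (1, 0, 1, 1, 2)
    λ_13+ρ ↦ (2, 1, 0, 0, 1)
    λ_14+ρ ↦ (4, 1, 1, 1, 1)
    λ_15+ρ ↦ (1, 0, 3, 0, 3)
    λ_16+ρ ↦ (1, 0, 1, 1, 2)
    λ_17+ρ ↦ (1, 1, 4, 4, 0)
    λ_18+ρ ↦ (1, 1, 4, 4, 0)

Partition of {1..18} into 6 W_11-dot-orbits:

[[1, 17, 18], [2, 7, 12, 16], [3, 9], [4, 8, 10, 14], [5, 6, 11, 15], [13]]


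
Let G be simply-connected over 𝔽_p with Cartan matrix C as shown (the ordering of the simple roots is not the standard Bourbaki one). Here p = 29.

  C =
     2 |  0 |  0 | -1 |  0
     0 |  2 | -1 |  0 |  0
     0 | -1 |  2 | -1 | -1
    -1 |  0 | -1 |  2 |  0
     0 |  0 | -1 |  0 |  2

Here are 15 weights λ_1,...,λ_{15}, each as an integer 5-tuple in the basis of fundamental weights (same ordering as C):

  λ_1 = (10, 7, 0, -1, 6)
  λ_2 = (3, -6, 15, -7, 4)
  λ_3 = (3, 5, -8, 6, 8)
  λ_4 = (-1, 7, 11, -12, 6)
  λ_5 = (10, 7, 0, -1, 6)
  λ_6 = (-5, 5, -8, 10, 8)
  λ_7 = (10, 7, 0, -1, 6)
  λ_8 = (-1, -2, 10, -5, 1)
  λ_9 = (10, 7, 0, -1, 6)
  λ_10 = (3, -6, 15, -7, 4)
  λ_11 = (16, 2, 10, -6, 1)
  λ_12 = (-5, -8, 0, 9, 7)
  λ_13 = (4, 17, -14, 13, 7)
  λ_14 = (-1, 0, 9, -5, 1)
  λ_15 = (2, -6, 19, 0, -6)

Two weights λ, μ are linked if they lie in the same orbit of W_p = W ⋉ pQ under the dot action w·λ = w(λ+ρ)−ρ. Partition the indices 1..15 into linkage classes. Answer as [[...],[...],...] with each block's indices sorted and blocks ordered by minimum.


D_5 Cartan matrix, 5 simple roots permuted; ρ=(1,1,1,1,1).

Ā_29 reps of the 15 weights (D_5, coords as presented):

    [1] (11, 8, 1, 0, 7)
    [2] (2, 5, 5, 3, 5)
    [3] (4, 1, 6, 0, 2)
    [4] (11, 8, 1, 0, 7)
    [5] (11, 8, 1, 0, 7)
    [6] (4, 1, 6, 0, 2)
    [7] (11, 8, 1, 0, 7)
    [8] (4, 1, 6, 0, 2)
    [9] (11, 8, 1, 0, 7)
    [10] (2, 5, 5, 3, 5)
    [11] (7, 3, 1, 5, 2)
    [12] (4, 1, 6, 0, 2)
    [13] (2, 5, 5, 3, 5)
    [14] (4, 1, 6, 0, 2)
    [15] (2, 5, 5, 3, 5)

Grouping the 15 weights by Ā_29-representative: 4 linkage classes.

[[1, 4, 5, 7, 9], [2, 10, 13, 15], [3, 6, 8, 12, 14], [11]]


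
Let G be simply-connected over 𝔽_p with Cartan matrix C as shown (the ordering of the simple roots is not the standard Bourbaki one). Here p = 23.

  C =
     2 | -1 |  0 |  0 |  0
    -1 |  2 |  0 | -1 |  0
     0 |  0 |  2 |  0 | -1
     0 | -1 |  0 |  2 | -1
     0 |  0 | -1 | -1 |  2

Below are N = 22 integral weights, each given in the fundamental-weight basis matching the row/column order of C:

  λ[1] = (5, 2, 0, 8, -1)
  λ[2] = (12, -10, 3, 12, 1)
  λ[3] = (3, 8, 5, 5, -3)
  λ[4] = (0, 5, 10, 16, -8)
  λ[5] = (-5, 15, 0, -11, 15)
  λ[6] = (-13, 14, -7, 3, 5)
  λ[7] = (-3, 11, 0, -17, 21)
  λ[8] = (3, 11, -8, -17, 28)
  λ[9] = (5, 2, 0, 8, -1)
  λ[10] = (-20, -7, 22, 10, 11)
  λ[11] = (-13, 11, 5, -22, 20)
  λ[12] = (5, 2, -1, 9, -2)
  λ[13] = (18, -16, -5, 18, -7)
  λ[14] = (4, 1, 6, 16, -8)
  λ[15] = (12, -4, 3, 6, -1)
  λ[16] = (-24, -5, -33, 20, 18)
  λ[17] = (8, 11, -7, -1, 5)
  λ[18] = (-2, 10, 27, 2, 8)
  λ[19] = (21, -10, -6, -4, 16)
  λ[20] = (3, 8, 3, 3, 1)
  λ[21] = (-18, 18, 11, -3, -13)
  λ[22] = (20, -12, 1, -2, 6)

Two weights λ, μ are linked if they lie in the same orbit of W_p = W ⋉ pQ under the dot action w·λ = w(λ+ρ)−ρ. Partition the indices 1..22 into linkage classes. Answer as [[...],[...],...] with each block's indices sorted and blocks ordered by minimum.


Type A_5, rank 5, |W|=720; reorder rows/cols to standard.

W_23-reps of the 22 weights in Ā_23 (same 5-coord order as C):

    1: (6, 3, 1, 9, 0)
    2: (4, 9, 4, 4, 2)
    3: (4, 9, 4, 4, 2)
    4: (4, 2, 1, 10, 6)
    5: (4, 2, 1, 10, 6)
    6: (10, 3, 4, 4, 0)
    7: (4, 2, 1, 10, 6)
    8: (4, 2, 1, 10, 6)
    9: (6, 3, 1, 9, 0)
    10: (5, 12, 2, 0, 0)
    11: (5, 12, 2, 0, 0)
    12: (6, 3, 1, 9, 0)
    13: (4, 9, 4, 4, 2)
    14: (4, 2, 1, 10, 6)
    15: (10, 3, 4, 4, 0)
    16: (4, 9, 4, 4, 2)
    17: (5, 12, 2, 0, 0)
    18: (6, 3, 1, 9, 0)
    19: (6, 3, 1, 9, 0)
    20: (4, 9, 4, 4, 2)
    21: (5, 12, 2, 0, 0)
    22: (9, 1, 3, 6, 2)

These 22 weights hit 6 W_23-dot-orbits; sizes (5, 5, 5, 2, 4, 1):

[[1, 9, 12, 18, 19], [2, 3, 13, 16, 20], [4, 5, 7, 8, 14], [6, 15], [10, 11, 17, 21], [22]]


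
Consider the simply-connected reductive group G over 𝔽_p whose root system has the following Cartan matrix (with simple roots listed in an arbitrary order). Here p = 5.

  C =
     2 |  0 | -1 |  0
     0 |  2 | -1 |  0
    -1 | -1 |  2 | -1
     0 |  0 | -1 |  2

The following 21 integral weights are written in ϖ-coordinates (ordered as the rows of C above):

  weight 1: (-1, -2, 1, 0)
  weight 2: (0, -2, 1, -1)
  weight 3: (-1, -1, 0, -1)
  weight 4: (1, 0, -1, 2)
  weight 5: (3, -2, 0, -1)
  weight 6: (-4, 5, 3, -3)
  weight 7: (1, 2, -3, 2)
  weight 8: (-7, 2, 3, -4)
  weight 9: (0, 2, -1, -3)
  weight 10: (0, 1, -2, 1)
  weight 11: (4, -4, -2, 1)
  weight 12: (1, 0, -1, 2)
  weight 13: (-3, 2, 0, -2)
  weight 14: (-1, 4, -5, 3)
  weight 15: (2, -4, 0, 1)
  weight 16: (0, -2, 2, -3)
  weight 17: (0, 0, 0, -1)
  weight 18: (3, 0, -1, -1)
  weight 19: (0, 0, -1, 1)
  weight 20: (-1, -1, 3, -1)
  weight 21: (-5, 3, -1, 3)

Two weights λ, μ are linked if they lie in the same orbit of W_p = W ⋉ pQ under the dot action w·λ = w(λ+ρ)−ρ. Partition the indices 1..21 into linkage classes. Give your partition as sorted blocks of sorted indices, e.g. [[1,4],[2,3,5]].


Dynkin diagram of C (from the 6 off-diagonal −1 entries): D_4.

λ_j+ρ reflected into Ā_5 (⟨·,θ^∨⟩≤5); 4-tuples as given:

  1: (0, 1, 1, 1) · 2: (1, 1, 1, 0) · 3: (0, 0, 1, 0) · 4: (1, 0, 1, 2) · 5: (4, 1, 0, 0) · 6: (1, 0, 1, 2) · 7: (0, 1, 1, 1) · 8: (0, 1, 1, 1) · 9: (1, 1, 1, 0) · 10: (0, 1, 1, 1) · 11: (1, 1, 0, 2) · 12: (1, 0, 1, 2) · 13: (0, 1, 1, 1) · 14: (4, 1, 0, 0) · 15: (1, 1, 1, 0) · 16: (1, 1, 0, 2) · 17: (1, 1, 1, 0) · 18: (4, 1, 0, 0) · 19: (1, 1, 0, 2) · 20: (0, 0, 1, 0) · 21: (0, 0, 1, 0)

Partition of {1..21} into 6 W_5-dot-orbits:

[[1, 7, 8, 10, 13], [2, 9, 15, 17], [3, 20, 21], [4, 6, 12], [5, 14, 18], [11, 16, 19]]


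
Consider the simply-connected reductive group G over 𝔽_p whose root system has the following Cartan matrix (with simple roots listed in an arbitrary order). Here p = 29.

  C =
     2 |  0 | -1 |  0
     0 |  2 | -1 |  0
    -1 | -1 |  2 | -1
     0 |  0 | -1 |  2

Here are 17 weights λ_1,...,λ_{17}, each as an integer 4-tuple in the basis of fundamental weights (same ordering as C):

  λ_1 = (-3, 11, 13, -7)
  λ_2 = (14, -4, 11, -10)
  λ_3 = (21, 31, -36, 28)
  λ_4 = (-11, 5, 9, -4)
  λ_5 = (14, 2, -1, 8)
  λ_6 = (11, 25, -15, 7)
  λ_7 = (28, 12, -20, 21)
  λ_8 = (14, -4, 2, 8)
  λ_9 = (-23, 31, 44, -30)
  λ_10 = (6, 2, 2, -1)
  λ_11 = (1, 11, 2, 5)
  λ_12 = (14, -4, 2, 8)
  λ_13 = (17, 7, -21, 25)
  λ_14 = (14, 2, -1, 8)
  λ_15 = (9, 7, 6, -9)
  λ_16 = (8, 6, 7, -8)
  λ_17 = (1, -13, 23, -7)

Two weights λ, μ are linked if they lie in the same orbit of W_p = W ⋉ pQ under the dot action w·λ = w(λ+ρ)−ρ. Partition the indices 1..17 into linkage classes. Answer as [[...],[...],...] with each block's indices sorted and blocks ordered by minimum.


Type D_4, rank 4, |W|=192; reorder rows/cols to standard.

Folding the 17 weights λ_j+ρ into Ā_29 (reps in the given 4-coord order):

  [1] (2, 12, 3, 6);  [2] (15, 3, 0, 9);  [3] (7, 3, 3, 0);  [4] (7, 3, 3, 0);  [5] (15, 3, 0, 9);  [6] (2, 12, 3, 6);  [7] (7, 3, 3, 0);  [8] (15, 3, 0, 9);  [9] (7, 3, 3, 0);  [10] (7, 3, 3, 0);  [11] (2, 12, 3, 6);  [12] (15, 3, 0, 9);  [13] (2, 12, 3, 6);  [14] (15, 3, 0, 9);  [15] (9, 7, 1, 7);  [16] (9, 7, 1, 7);  [17] (2, 12, 3, 6)

4 distinct reps among the 17 weights ⇒ 4 W_29-linkage classes:

[[1, 6, 11, 13, 17], [2, 5, 8, 12, 14], [3, 4, 7, 9, 10], [15, 16]]


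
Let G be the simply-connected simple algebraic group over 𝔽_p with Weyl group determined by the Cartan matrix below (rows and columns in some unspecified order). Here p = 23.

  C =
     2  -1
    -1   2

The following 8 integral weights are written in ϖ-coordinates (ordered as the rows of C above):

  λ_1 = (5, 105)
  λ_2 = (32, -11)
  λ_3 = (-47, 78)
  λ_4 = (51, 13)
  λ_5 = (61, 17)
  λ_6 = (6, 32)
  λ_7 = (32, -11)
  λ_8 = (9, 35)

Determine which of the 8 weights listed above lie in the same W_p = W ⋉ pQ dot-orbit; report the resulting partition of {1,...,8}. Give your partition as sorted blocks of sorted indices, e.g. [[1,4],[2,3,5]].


C ↔ A_2 under row/col permutation; |W(A_2)| = 6.

Folding the 8 weights λ_j+ρ into Ā_23 (reps in the given 2-coord order):

  λ_1 → (14, 3) · λ_2 → (13, 0) · λ_3 → (13, 0) · λ_4 → (14, 3) · λ_5 → (7, 11) · λ_6 → (10, 6) · λ_7 → (13, 0) · λ_8 → (13, 0)

Grouping the 8 weights by Ā_23-representative: 4 linkage classes.

[[1, 4], [2, 3, 7, 8], [5], [6]]


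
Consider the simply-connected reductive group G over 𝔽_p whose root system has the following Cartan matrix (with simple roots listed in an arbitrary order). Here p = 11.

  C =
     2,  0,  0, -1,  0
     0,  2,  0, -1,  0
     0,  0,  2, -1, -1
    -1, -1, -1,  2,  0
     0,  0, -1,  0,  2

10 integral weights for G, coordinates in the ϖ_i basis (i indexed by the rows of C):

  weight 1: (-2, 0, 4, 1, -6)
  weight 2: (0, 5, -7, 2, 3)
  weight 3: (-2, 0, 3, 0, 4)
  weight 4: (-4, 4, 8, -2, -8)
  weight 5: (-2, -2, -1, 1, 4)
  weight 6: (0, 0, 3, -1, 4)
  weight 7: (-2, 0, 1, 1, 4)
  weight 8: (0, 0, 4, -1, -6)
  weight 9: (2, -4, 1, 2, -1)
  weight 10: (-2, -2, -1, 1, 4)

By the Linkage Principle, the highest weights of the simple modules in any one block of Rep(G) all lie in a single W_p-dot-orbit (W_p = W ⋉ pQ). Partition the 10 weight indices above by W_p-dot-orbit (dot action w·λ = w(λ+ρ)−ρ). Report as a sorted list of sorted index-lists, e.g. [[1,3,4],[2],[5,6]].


Type D_5, rank 5, |W|=1920; reorder rows/cols to standard.

Folding the 10 weights λ_j+ρ into Ā_11 (reps in the given 5-coord order):

  [1] (1, 1, 0, 1, 5) · [2] (2, 3, 1, 1, 2) · [3] (1, 1, 0, 0, 5) · [4] (1, 1, 0, 1, 5) · [5] (1, 1, 0, 0, 5) · [6] (1, 1, 0, 0, 5) · [7] (1, 1, 0, 1, 5) · [8] (1, 1, 0, 0, 5) · [9] (3, 3, 2, 0, 0) · [10] (1, 1, 0, 0, 5)

The 10 indices split into 4 linkage classes (same alcove rep ⇔ same W_11-dot-orbit):

[[1, 4, 7], [2], [3, 5, 6, 8, 10], [9]]


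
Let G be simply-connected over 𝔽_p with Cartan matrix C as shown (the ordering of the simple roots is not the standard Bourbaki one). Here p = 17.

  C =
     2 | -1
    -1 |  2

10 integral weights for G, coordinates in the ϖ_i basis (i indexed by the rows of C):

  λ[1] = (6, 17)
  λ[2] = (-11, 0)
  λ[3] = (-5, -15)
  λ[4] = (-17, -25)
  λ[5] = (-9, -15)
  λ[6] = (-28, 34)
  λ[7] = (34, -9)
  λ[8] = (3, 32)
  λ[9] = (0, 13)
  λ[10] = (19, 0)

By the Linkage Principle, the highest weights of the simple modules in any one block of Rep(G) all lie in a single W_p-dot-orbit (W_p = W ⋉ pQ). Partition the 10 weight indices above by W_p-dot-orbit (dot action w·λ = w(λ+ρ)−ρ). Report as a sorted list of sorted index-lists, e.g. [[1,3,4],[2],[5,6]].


Root system A_2: the 2×2 matrix C matches after relabeling.

λ_j+ρ reflected into Ā_17 (⟨·,θ^∨⟩≤17); 2-tuples as given:

  [1] (1, 9);  [2] (1, 9);  [3] (13, 3);  [4] (6, 1);  [5] (9, 3);  [6] (1, 9);  [7] (1, 9);  [8] (13, 3);  [9] (1, 14);  [10] (13, 3)

Partition of {1..10} into 5 W_17-dot-orbits:

[[1, 2, 6, 7], [3, 8, 10], [4], [5], [9]]


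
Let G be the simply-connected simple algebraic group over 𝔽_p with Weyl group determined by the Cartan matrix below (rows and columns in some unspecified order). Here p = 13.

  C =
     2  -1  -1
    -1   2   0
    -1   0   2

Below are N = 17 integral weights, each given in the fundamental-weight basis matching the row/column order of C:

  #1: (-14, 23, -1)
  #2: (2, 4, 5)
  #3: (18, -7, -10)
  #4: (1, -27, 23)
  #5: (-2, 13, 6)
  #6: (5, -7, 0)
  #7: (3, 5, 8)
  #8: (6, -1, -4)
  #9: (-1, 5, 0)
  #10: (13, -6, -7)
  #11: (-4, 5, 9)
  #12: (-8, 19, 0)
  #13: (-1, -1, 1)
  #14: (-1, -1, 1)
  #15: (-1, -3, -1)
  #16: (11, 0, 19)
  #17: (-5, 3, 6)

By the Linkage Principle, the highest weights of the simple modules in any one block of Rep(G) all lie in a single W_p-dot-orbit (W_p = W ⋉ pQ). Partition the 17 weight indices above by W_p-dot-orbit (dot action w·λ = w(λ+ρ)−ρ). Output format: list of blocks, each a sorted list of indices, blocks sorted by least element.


C ↔ A_3 under row/col permutation; |W(A_3)| = 24.

Alcove-folded reps (p=13, 17 weights, presented ϖ-order):

    λ_1+ρ ↦ (0, 0, 2)
    λ_2+ρ ↦ (3, 4, 5)
    λ_3+ρ ↦ (4, 0, 3)
    λ_4+ρ ↦ (0, 0, 2)
    λ_5+ρ ↦ (0, 6, 1)
    λ_6+ρ ↦ (0, 6, 1)
    λ_7+ρ ↦ (4, 0, 3)
    λ_8+ρ ↦ (4, 0, 3)
    λ_9+ρ ↦ (0, 6, 1)
    λ_10+ρ ↦ (3, 4, 5)
    λ_11+ρ ↦ (3, 3, 7)
    λ_12+ρ ↦ (0, 6, 1)
    λ_13+ρ ↦ (0, 0, 2)
    λ_14+ρ ↦ (0, 0, 2)
    λ_15+ρ ↦ (0, 0, 2)
    λ_16+ρ ↦ (0, 6, 1)
    λ_17+ρ ↦ (4, 0, 3)

5 distinct reps among the 17 weights ⇒ 5 W_13-linkage classes:

[[1, 4, 13, 14, 15], [2, 10], [3, 7, 8, 17], [5, 6, 9, 12, 16], [11]]


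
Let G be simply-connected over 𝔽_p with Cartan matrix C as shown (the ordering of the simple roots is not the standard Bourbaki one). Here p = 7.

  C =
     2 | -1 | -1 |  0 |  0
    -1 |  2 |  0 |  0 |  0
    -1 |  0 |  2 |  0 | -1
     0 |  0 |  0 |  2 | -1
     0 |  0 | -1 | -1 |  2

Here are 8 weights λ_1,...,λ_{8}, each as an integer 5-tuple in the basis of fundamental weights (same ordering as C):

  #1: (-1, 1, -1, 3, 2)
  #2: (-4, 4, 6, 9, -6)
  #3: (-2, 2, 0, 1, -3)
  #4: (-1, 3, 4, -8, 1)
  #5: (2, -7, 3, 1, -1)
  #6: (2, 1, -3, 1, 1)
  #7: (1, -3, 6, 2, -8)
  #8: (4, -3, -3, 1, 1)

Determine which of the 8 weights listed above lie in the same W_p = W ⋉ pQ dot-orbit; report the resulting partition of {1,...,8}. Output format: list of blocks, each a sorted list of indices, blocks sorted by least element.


Root system A_5: the 5×5 matrix C matches after relabeling.

Alcove-folded reps (p=7, 8 weights, presented ϖ-order):

  λ_1+ρ ↦ (0, 0, 0, 2, 3);  λ_2+ρ ↦ (1, 2, 2, 2, 0);  λ_3+ρ ↦ (1, 1, 1, 0, 0);  λ_4+ρ ↦ (0, 0, 0, 2, 3);  λ_5+ρ ↦ (3, 1, 1, 0, 0);  λ_6+ρ ↦ (1, 2, 2, 2, 0);  λ_7+ρ ↦ (0, 0, 0, 2, 3);  λ_8+ρ ↦ (1, 2, 2, 2, 0)

The 8 indices split into 4 linkage classes (same alcove rep ⇔ same W_7-dot-orbit):

[[1, 4, 7], [2, 6, 8], [3], [5]]


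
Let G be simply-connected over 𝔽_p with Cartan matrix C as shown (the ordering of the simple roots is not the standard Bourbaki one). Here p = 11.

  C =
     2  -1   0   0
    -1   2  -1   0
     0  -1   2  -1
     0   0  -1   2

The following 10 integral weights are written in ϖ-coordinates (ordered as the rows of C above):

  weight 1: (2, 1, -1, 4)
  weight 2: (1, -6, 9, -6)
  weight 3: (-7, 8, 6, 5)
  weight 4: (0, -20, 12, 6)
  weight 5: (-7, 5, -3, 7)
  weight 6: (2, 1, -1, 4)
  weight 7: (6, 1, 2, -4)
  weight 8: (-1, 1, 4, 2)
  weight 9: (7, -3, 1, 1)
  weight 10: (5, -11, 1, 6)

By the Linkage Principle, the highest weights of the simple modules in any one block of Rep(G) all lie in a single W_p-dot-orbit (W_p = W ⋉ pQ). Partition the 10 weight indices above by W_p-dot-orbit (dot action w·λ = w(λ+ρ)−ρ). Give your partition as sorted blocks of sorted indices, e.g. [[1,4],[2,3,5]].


Cartan matrix: type A_4 (|W|=120); un-permuting the 4 rows.

W_11-reps of the 10 weights in Ā_11 (same 4-coord order as C):

  [1] (3, 2, 0, 5);  [2] (3, 2, 0, 5);  [3] (3, 2, 0, 5);  [4] (2, 2, 5, 1);  [5] (3, 2, 0, 5);  [6] (3, 2, 0, 5);  [7] (6, 2, 0, 2);  [8] (0, 2, 5, 3);  [9] (6, 2, 0, 2);  [10] (2, 2, 5, 1)

Partition of {1..10} into 4 W_11-dot-orbits:

[[1, 2, 3, 5, 6], [4, 10], [7, 9], [8]]


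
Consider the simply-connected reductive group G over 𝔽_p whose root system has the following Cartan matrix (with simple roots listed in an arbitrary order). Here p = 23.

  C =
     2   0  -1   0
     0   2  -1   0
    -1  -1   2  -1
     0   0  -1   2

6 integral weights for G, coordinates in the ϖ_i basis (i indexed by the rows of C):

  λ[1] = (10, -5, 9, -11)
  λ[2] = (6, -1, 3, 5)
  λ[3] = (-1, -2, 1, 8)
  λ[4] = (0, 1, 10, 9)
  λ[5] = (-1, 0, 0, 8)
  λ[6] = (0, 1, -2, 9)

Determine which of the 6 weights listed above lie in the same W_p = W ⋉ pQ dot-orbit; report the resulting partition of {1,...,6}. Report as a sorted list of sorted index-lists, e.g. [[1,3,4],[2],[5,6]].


D_4 Cartan matrix, 4 simple roots permuted; ρ=(1,1,1,1).

Each λ_j+ρ reduced to Ā_23; 4-tuples below use C's row order:

  1: (7, 0, 4, 6)
  2: (7, 0, 4, 6)
  3: (0, 1, 1, 9)
  4: (0, 1, 1, 9)
  5: (0, 1, 1, 9)
  6: (0, 1, 1, 9)

Grouping the 6 weights by Ā_23-representative: 2 linkage classes.

[[1, 2], [3, 4, 5, 6]]


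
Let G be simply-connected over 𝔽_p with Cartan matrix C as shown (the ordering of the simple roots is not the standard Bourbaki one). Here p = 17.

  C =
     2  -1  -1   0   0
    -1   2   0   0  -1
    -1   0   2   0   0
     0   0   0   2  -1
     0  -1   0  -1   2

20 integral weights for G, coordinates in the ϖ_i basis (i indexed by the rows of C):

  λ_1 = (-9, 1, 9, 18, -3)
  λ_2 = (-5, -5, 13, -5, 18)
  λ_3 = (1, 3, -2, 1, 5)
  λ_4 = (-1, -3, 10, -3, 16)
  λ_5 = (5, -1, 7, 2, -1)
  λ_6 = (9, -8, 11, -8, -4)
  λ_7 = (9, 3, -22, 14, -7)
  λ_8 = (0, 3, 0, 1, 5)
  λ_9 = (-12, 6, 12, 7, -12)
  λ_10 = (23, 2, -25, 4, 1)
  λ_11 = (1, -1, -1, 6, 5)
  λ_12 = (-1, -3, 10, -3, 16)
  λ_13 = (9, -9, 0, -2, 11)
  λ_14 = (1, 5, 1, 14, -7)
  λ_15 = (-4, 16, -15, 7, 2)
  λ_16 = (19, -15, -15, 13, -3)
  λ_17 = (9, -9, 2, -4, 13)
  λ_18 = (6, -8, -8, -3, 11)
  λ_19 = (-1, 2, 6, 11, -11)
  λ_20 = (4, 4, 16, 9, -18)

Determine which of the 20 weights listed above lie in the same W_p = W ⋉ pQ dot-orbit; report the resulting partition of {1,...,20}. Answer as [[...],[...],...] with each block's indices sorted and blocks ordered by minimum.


Cartan matrix: type A_5 (|W|=720); un-permuting the 5 rows.

Folding the 20 weights λ_j+ρ into Ā_17 (reps in the given 5-coord order):

  λ_1+ρ ↦ (2, 0, 0, 7, 6) · λ_2+ρ ↦ (2, 4, 2, 4, 3) · λ_3+ρ ↦ (1, 4, 1, 2, 6) · λ_4+ρ ↦ (2, 0, 0, 7, 6) · λ_5+ρ ↦ (6, 0, 8, 3, 0) · λ_6+ρ ↦ (7, 0, 0, 2, 3) · λ_7+ρ ↦ (2, 4, 2, 4, 3) · λ_8+ρ ↦ (1, 4, 1, 2, 6) · λ_9+ρ ↦ (2, 4, 2, 4, 3) · λ_10+ρ ↦ (7, 0, 0, 2, 3) · λ_11+ρ ↦ (2, 0, 0, 7, 6) · λ_12+ρ ↦ (2, 0, 0, 7, 6) · λ_13+ρ ↦ (2, 8, 1, 1, 3) · λ_14+ρ ↦ (2, 0, 0, 7, 6) · λ_15+ρ ↦ (6, 0, 8, 3, 0) · λ_16+ρ ↦ (2, 8, 1, 1, 3) · λ_17+ρ ↦ (2, 8, 1, 1, 3) · λ_18+ρ ↦ (7, 0, 0, 2, 3) · λ_19+ρ ↦ (7, 0, 0, 2, 3) · λ_20+ρ ↦ (7, 0, 0, 2, 3)

The 20 indices split into 6 linkage classes (same alcove rep ⇔ same W_17-dot-orbit):

[[1, 4, 11, 12, 14], [2, 7, 9], [3, 8], [5, 15], [6, 10, 18, 19, 20], [13, 16, 17]]
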